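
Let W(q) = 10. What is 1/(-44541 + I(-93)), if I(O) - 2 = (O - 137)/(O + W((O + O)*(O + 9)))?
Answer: -83/3696507 ≈ -2.2454e-5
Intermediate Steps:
I(O) = 2 + (-137 + O)/(10 + O) (I(O) = 2 + (O - 137)/(O + 10) = 2 + (-137 + O)/(10 + O))
1/(-44541 + I(-93)) = 1/(-44541 + 3*(-39 - 93)/(10 - 93)) = 1/(-44541 + 3*(-132)/(-83)) = 1/(-44541 + 3*(-1/83)*(-132)) = 1/(-44541 + 396/83) = 1/(-3696507/83) = -83/3696507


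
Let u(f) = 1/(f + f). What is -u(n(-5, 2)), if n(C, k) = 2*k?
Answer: -⅛ ≈ -0.12500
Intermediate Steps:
u(f) = 1/(2*f)
-u(n(-5, 2)) = -1/(2*(2*2)) = -1/(2*4) = -1*⅛ = -⅛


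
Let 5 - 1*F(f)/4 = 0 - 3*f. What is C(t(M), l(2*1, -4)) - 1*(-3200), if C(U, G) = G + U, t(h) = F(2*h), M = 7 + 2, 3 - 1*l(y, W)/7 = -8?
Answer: 3513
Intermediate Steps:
l(y, W) = 77 (l(y, W) = 21 - 7*(-8) = 21 + 56 = 77)
F(f) = 20 + 12*f (F(f) = 20 - 4*(0 - 3*f) = 20 - (-12)*f = 20 + 12*f)
M = 9
t(h) = 20 + 24*h (t(h) = 20 + 12*(2*h) = 20 + 24*h)
C(t(M), l(2*1, -4)) - 1*(-3200) = (77 + (20 + 24*9)) - 1*(-3200) = (77 + (20 + 216)) + 3200 = (77 + 236) + 3200 = 313 + 3200 = 3513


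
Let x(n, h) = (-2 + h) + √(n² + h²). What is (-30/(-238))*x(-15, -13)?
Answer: -225/119 + 15*√394/119 ≈ 0.61127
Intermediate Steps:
x(n, h) = -2 + h + √(h² + n²) (x(n, h) = (-2 + h) + √(h² + n²) = -2 + h + √(h² + n²))
(-30/(-238))*x(-15, -13) = (-30/(-238))*(-2 - 13 + √((-13)² + (-15)²)) = (-30*(-1/238))*(-2 - 13 + √(169 + 225)) = 15*(-2 - 13 + √394)/119 = 15*(-15 + √394)/119 = -225/119 + 15*√394/119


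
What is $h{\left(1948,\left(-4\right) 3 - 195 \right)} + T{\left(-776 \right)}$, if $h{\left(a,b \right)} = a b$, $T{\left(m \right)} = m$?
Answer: $-404012$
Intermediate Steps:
$h{\left(1948,\left(-4\right) 3 - 195 \right)} + T{\left(-776 \right)} = 1948 \left(\left(-4\right) 3 - 195\right) - 776 = 1948 \left(-12 - 195\right) - 776 = 1948 \left(-207\right) - 776 = -403236 - 776 = -404012$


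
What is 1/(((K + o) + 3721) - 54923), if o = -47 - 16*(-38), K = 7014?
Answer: -1/43627 ≈ -2.2922e-5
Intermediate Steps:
o = 561 (o = -47 + 608 = 561)
1/(((K + o) + 3721) - 54923) = 1/(((7014 + 561) + 3721) - 54923) = 1/((7575 + 3721) - 54923) = 1/(11296 - 54923) = 1/(-43627) = -1/43627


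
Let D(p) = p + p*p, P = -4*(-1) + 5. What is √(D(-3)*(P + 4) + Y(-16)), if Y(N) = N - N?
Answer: √78 ≈ 8.8318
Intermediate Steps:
P = 9 (P = 4 + 5 = 9)
D(p) = p + p²
Y(N) = 0
√(D(-3)*(P + 4) + Y(-16)) = √((-3*(1 - 3))*(9 + 4) + 0) = √(-3*(-2)*13 + 0) = √(6*13 + 0) = √(78 + 0) = √78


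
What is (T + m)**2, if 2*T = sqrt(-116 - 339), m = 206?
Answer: (412 + I*sqrt(455))**2/4 ≈ 42322.0 + 4394.1*I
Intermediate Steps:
T = I*sqrt(455)/2 (T = sqrt(-116 - 339)/2 = sqrt(-455)/2 = (I*sqrt(455))/2 = I*sqrt(455)/2 ≈ 10.665*I)
(T + m)**2 = (I*sqrt(455)/2 + 206)**2 = (206 + I*sqrt(455)/2)**2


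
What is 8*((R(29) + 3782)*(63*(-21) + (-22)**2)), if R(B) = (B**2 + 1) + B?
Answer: -31230936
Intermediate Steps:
R(B) = 1 + B + B**2 (R(B) = (1 + B**2) + B = 1 + B + B**2)
8*((R(29) + 3782)*(63*(-21) + (-22)**2)) = 8*(((1 + 29 + 29**2) + 3782)*(63*(-21) + (-22)**2)) = 8*(((1 + 29 + 841) + 3782)*(-1323 + 484)) = 8*((871 + 3782)*(-839)) = 8*(4653*(-839)) = 8*(-3903867) = -31230936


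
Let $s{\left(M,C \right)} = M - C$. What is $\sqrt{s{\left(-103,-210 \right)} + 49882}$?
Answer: $\sqrt{49989} \approx 223.58$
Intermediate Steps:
$\sqrt{s{\left(-103,-210 \right)} + 49882} = \sqrt{\left(-103 - -210\right) + 49882} = \sqrt{\left(-103 + 210\right) + 49882} = \sqrt{107 + 49882} = \sqrt{49989}$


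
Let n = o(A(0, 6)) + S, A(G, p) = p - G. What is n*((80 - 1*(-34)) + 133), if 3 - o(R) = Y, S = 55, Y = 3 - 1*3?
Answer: 14326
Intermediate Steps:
Y = 0 (Y = 3 - 3 = 0)
o(R) = 3 (o(R) = 3 - 1*0 = 3 + 0 = 3)
n = 58 (n = 3 + 55 = 58)
n*((80 - 1*(-34)) + 133) = 58*((80 - 1*(-34)) + 133) = 58*((80 + 34) + 133) = 58*(114 + 133) = 58*247 = 14326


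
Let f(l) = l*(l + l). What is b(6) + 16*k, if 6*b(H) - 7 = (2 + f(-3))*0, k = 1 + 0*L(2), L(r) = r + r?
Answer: 103/6 ≈ 17.167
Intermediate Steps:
L(r) = 2*r
f(l) = 2*l**2 (f(l) = l*(2*l) = 2*l**2)
k = 1 (k = 1 + 0*(2*2) = 1 + 0*4 = 1 + 0 = 1)
b(H) = 7/6 (b(H) = 7/6 + ((2 + 2*(-3)**2)*0)/6 = 7/6 + ((2 + 2*9)*0)/6 = 7/6 + ((2 + 18)*0)/6 = 7/6 + (20*0)/6 = 7/6 + (1/6)*0 = 7/6 + 0 = 7/6)
b(6) + 16*k = 7/6 + 16*1 = 7/6 + 16 = 103/6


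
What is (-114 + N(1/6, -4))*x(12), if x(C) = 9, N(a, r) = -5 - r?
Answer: -1035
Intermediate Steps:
(-114 + N(1/6, -4))*x(12) = (-114 + (-5 - 1*(-4)))*9 = (-114 + (-5 + 4))*9 = (-114 - 1)*9 = -115*9 = -1035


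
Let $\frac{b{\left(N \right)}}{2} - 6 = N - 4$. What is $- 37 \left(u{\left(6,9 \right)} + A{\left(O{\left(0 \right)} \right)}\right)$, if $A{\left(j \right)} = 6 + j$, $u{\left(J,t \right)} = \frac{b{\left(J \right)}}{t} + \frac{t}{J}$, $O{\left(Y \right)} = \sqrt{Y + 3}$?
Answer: $- \frac{6179}{18} - 37 \sqrt{3} \approx -407.36$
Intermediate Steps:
$b{\left(N \right)} = 4 + 2 N$ ($b{\left(N \right)} = 12 + 2 \left(N - 4\right) = 12 + 2 \left(-4 + N\right) = 12 + \left(-8 + 2 N\right) = 4 + 2 N$)
$O{\left(Y \right)} = \sqrt{3 + Y}$
$u{\left(J,t \right)} = \frac{t}{J} + \frac{4 + 2 J}{t}$ ($u{\left(J,t \right)} = \frac{4 + 2 J}{t} + \frac{t}{J} = \frac{t}{J} + \frac{4 + 2 J}{t}$)
$- 37 \left(u{\left(6,9 \right)} + A{\left(O{\left(0 \right)} \right)}\right) = - 37 \left(\left(\frac{4}{9} + \frac{9}{6} + 2 \cdot 6 \cdot \frac{1}{9}\right) + \left(6 + \sqrt{3 + 0}\right)\right) = - 37 \left(\left(4 \cdot \frac{1}{9} + 9 \cdot \frac{1}{6} + 2 \cdot 6 \cdot \frac{1}{9}\right) + \left(6 + \sqrt{3}\right)\right) = - 37 \left(\left(\frac{4}{9} + \frac{3}{2} + \frac{4}{3}\right) + \left(6 + \sqrt{3}\right)\right) = - 37 \left(\frac{59}{18} + \left(6 + \sqrt{3}\right)\right) = - 37 \left(\frac{167}{18} + \sqrt{3}\right) = - \frac{6179}{18} - 37 \sqrt{3}$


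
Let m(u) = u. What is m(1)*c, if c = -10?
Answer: -10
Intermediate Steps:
m(1)*c = 1*(-10) = -10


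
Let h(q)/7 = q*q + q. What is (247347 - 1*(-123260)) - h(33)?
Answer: 362753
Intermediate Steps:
h(q) = 7*q + 7*q**2 (h(q) = 7*(q*q + q) = 7*(q**2 + q) = 7*(q + q**2) = 7*q + 7*q**2)
(247347 - 1*(-123260)) - h(33) = (247347 - 1*(-123260)) - 7*33*(1 + 33) = (247347 + 123260) - 7*33*34 = 370607 - 1*7854 = 370607 - 7854 = 362753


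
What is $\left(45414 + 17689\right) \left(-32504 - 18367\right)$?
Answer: $-3210112713$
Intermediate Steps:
$\left(45414 + 17689\right) \left(-32504 - 18367\right) = 63103 \left(-50871\right) = -3210112713$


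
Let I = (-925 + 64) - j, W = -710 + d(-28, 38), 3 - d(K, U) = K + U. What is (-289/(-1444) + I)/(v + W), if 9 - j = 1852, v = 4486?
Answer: 1418297/5442436 ≈ 0.26060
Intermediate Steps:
j = -1843 (j = 9 - 1*1852 = 9 - 1852 = -1843)
d(K, U) = 3 - K - U (d(K, U) = 3 - (K + U) = 3 + (-K - U) = 3 - K - U)
W = -717 (W = -710 + (3 - 1*(-28) - 1*38) = -710 + (3 + 28 - 38) = -710 - 7 = -717)
I = 982 (I = (-925 + 64) - 1*(-1843) = -861 + 1843 = 982)
(-289/(-1444) + I)/(v + W) = (-289/(-1444) + 982)/(4486 - 717) = (-289*(-1/1444) + 982)/3769 = (289/1444 + 982)*(1/3769) = (1418297/1444)*(1/3769) = 1418297/5442436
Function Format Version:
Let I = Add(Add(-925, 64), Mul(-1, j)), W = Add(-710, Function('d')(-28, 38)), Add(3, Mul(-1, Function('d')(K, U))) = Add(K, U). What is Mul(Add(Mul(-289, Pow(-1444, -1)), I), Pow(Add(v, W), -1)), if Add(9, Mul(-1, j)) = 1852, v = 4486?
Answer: Rational(1418297, 5442436) ≈ 0.26060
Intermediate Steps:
j = -1843 (j = Add(9, Mul(-1, 1852)) = Add(9, -1852) = -1843)
Function('d')(K, U) = Add(3, Mul(-1, K), Mul(-1, U)) (Function('d')(K, U) = Add(3, Mul(-1, Add(K, U))) = Add(3, Add(Mul(-1, K), Mul(-1, U))) = Add(3, Mul(-1, K), Mul(-1, U)))
W = -717 (W = Add(-710, Add(3, Mul(-1, -28), Mul(-1, 38))) = Add(-710, Add(3, 28, -38)) = Add(-710, -7) = -717)
I = 982 (I = Add(Add(-925, 64), Mul(-1, -1843)) = Add(-861, 1843) = 982)
Mul(Add(Mul(-289, Pow(-1444, -1)), I), Pow(Add(v, W), -1)) = Mul(Add(Mul(-289, Pow(-1444, -1)), 982), Pow(Add(4486, -717), -1)) = Mul(Add(Mul(-289, Rational(-1, 1444)), 982), Pow(3769, -1)) = Mul(Add(Rational(289, 1444), 982), Rational(1, 3769)) = Mul(Rational(1418297, 1444), Rational(1, 3769)) = Rational(1418297, 5442436)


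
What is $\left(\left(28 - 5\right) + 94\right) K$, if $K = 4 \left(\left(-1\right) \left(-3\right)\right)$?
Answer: $1404$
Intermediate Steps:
$K = 12$ ($K = 4 \cdot 3 = 12$)
$\left(\left(28 - 5\right) + 94\right) K = \left(\left(28 - 5\right) + 94\right) 12 = \left(23 + 94\right) 12 = 117 \cdot 12 = 1404$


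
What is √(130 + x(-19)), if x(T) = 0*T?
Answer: √130 ≈ 11.402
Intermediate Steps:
x(T) = 0
√(130 + x(-19)) = √(130 + 0) = √130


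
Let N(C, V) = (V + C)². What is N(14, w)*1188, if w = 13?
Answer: 866052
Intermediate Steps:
N(C, V) = (C + V)²
N(14, w)*1188 = (14 + 13)²*1188 = 27²*1188 = 729*1188 = 866052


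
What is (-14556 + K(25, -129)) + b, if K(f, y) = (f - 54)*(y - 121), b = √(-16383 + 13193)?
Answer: -7306 + I*√3190 ≈ -7306.0 + 56.48*I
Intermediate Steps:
b = I*√3190 (b = √(-3190) = I*√3190 ≈ 56.48*I)
K(f, y) = (-121 + y)*(-54 + f) (K(f, y) = (-54 + f)*(-121 + y) = (-121 + y)*(-54 + f))
(-14556 + K(25, -129)) + b = (-14556 + (6534 - 121*25 - 54*(-129) + 25*(-129))) + I*√3190 = (-14556 + (6534 - 3025 + 6966 - 3225)) + I*√3190 = (-14556 + 7250) + I*√3190 = -7306 + I*√3190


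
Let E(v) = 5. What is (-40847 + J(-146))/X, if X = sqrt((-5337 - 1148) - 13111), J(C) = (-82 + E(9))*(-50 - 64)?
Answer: 32069*I*sqrt(4899)/9798 ≈ 229.09*I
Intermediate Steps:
J(C) = 8778 (J(C) = (-82 + 5)*(-50 - 64) = -77*(-114) = 8778)
X = 2*I*sqrt(4899) (X = sqrt(-6485 - 13111) = sqrt(-19596) = 2*I*sqrt(4899) ≈ 139.99*I)
(-40847 + J(-146))/X = (-40847 + 8778)/((2*I*sqrt(4899))) = -(-32069)*I*sqrt(4899)/9798 = 32069*I*sqrt(4899)/9798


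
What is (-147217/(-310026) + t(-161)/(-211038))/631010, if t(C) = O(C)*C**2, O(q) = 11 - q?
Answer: -225192542911/6880876623682980 ≈ -3.2727e-5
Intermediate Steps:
t(C) = C**2*(11 - C) (t(C) = (11 - C)*C**2 = C**2*(11 - C))
(-147217/(-310026) + t(-161)/(-211038))/631010 = (-147217/(-310026) + ((-161)**2*(11 - 1*(-161)))/(-211038))/631010 = (-147217*(-1/310026) + (25921*(11 + 161))*(-1/211038))*(1/631010) = (147217/310026 + (25921*172)*(-1/211038))*(1/631010) = (147217/310026 + 4458412*(-1/211038))*(1/631010) = (147217/310026 - 2229206/105519)*(1/631010) = -225192542911/10904544498*1/631010 = -225192542911/6880876623682980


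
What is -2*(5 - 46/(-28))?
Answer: -93/7 ≈ -13.286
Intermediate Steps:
-2*(5 - 46/(-28)) = -2*(5 - 46*(-1/28)) = -2*(5 + 23/14) = -2*93/14 = -93/7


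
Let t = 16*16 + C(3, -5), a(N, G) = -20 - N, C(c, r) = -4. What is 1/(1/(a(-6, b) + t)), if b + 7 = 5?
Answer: 238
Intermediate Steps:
b = -2 (b = -7 + 5 = -2)
t = 252 (t = 16*16 - 4 = 256 - 4 = 252)
1/(1/(a(-6, b) + t)) = 1/(1/((-20 - 1*(-6)) + 252)) = 1/(1/((-20 + 6) + 252)) = 1/(1/(-14 + 252)) = 1/(1/238) = 238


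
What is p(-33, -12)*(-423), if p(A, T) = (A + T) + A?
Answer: 32994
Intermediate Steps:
p(A, T) = T + 2*A
p(-33, -12)*(-423) = (-12 + 2*(-33))*(-423) = (-12 - 66)*(-423) = -78*(-423) = 32994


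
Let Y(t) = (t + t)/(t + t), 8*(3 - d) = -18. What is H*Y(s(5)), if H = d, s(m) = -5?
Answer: 21/4 ≈ 5.2500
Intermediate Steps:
d = 21/4 (d = 3 - ⅛*(-18) = 3 + 9/4 = 21/4 ≈ 5.2500)
Y(t) = 1 (Y(t) = (2*t)/((2*t)) = (2*t)*(1/(2*t)) = 1)
H = 21/4 ≈ 5.2500
H*Y(s(5)) = (21/4)*1 = 21/4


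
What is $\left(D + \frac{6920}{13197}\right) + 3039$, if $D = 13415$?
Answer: $\frac{217150358}{13197} \approx 16455.0$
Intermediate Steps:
$\left(D + \frac{6920}{13197}\right) + 3039 = \left(13415 + \frac{6920}{13197}\right) + 3039 = \frac{177044675}{13197} + 3039 = \frac{217150358}{13197}$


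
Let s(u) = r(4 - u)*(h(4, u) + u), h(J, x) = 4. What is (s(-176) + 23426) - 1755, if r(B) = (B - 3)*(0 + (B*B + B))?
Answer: -991843849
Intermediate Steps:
r(B) = (-3 + B)*(B + B²) (r(B) = (-3 + B)*(0 + (B² + B)) = (-3 + B)*(0 + (B + B²)) = (-3 + B)*(B + B²))
s(u) = (4 + u)*(4 - u)*(-11 + (4 - u)² + 2*u) (s(u) = ((4 - u)*(-3 + (4 - u)² - 2*(4 - u)))*(4 + u) = ((4 - u)*(-3 + (4 - u)² + (-8 + 2*u)))*(4 + u) = ((4 - u)*(-11 + (4 - u)² + 2*u))*(4 + u) = (4 + u)*(4 - u)*(-11 + (4 - u)² + 2*u))
(s(-176) + 23426) - 1755 = ((-4 - 176)*(4 - 176)*(11 - (-4 - 176)² - 2*(-176)) + 23426) - 1755 = (-180*(-172)*(11 - 1*(-180)² + 352) + 23426) - 1755 = (-180*(-172)*(11 - 1*32400 + 352) + 23426) - 1755 = (-180*(-172)*(11 - 32400 + 352) + 23426) - 1755 = (-180*(-172)*(-32037) + 23426) - 1755 = (-991865520 + 23426) - 1755 = -991842094 - 1755 = -991843849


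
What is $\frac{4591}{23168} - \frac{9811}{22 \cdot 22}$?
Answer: $- \frac{56269801}{2803328} \approx -20.073$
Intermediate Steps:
$\frac{4591}{23168} - \frac{9811}{22 \cdot 22} = 4591 \cdot \frac{1}{23168} - \frac{9811}{484} = \frac{4591}{23168} - \frac{9811}{484} = - \frac{56269801}{2803328}$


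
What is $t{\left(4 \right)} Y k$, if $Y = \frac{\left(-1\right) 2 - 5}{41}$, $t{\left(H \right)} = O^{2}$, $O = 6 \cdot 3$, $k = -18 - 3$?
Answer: $\frac{47628}{41} \approx 1161.7$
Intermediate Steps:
$k = -21$
$O = 18$
$t{\left(H \right)} = 324$ ($t{\left(H \right)} = 18^{2} = 324$)
$Y = - \frac{7}{41}$ ($Y = \left(-2 - 5\right) \frac{1}{41} = \left(-7\right) \frac{1}{41} = - \frac{7}{41} \approx -0.17073$)
$t{\left(4 \right)} Y k = 324 \left(- \frac{7}{41}\right) \left(-21\right) = \left(- \frac{2268}{41}\right) \left(-21\right) = \frac{47628}{41}$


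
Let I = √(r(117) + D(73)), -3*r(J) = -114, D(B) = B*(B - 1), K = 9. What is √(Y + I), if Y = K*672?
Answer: √(6048 + √5294) ≈ 78.235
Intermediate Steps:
D(B) = B*(-1 + B)
r(J) = 38 (r(J) = -⅓*(-114) = 38)
Y = 6048 (Y = 9*672 = 6048)
I = √5294 (I = √(38 + 73*(-1 + 73)) = √(38 + 73*72) = √(38 + 5256) = √5294 ≈ 72.760)
√(Y + I) = √(6048 + √5294)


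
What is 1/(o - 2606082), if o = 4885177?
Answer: 1/2279095 ≈ 4.3877e-7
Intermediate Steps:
1/(o - 2606082) = 1/(4885177 - 2606082) = 1/2279095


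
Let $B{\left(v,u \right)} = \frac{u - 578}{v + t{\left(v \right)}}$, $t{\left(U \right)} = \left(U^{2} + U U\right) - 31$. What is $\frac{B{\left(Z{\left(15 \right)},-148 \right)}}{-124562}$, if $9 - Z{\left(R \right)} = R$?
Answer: $\frac{363}{2179835} \approx 0.00016653$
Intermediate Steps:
$t{\left(U \right)} = -31 + 2 U^{2}$ ($t{\left(U \right)} = \left(U^{2} + U^{2}\right) - 31 = 2 U^{2} - 31 = -31 + 2 U^{2}$)
$Z{\left(R \right)} = 9 - R$
$B{\left(v,u \right)} = \frac{-578 + u}{-31 + v + 2 v^{2}}$ ($B{\left(v,u \right)} = \frac{u - 578}{v + \left(-31 + 2 v^{2}\right)} = \frac{-578 + u}{-31 + v + 2 v^{2}}$)
$\frac{B{\left(Z{\left(15 \right)},-148 \right)}}{-124562} = \frac{\frac{1}{-31 + \left(9 - 15\right) + 2 \left(9 - 15\right)^{2}} \left(-578 - 148\right)}{-124562} = \frac{1}{-31 + \left(9 - 15\right) + 2 \left(9 - 15\right)^{2}} \left(-726\right) \left(- \frac{1}{124562}\right) = \frac{1}{-31 - 6 + 2 \left(-6\right)^{2}} \left(-726\right) \left(- \frac{1}{124562}\right) = \frac{1}{-31 - 6 + 2 \cdot 36} \left(-726\right) \left(- \frac{1}{124562}\right) = \frac{1}{-31 - 6 + 72} \left(-726\right) \left(- \frac{1}{124562}\right) = \frac{1}{35} \left(-726\right) \left(- \frac{1}{124562}\right) = \left(- \frac{726}{35}\right) \left(- \frac{1}{124562}\right) = \frac{363}{2179835}$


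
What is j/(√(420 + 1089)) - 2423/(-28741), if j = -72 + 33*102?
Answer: 2423/28741 + 1098*√1509/503 ≈ 84.881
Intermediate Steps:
j = 3294 (j = -72 + 3366 = 3294)
j/(√(420 + 1089)) - 2423/(-28741) = 3294/(√(420 + 1089)) - 2423/(-28741) = 3294/(√1509) - 2423*(-1/28741) = 3294*(√1509/1509) + 2423/28741 = 1098*√1509/503 + 2423/28741 = 2423/28741 + 1098*√1509/503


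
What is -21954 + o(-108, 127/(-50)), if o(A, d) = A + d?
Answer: -1103227/50 ≈ -22065.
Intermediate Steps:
-21954 + o(-108, 127/(-50)) = -21954 + (-108 + 127/(-50)) = -21954 + (-108 + 127*(-1/50)) = -21954 + (-108 - 127/50) = -21954 - 5527/50 = -1103227/50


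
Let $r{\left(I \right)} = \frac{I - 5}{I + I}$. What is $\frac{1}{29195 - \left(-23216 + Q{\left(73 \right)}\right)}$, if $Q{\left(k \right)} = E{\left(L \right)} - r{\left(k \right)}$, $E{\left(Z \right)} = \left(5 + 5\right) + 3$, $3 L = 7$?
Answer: $\frac{73}{3825088} \approx 1.9085 \cdot 10^{-5}$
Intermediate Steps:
$L = \frac{7}{3}$ ($L = \frac{1}{3} \cdot 7 = \frac{7}{3} \approx 2.3333$)
$r{\left(I \right)} = \frac{-5 + I}{2 I}$
$E{\left(Z \right)} = 13$ ($E{\left(Z \right)} = 10 + 3 = 13$)
$Q{\left(k \right)} = 13 - \frac{-5 + k}{2 k}$
$\frac{1}{29195 - \left(-23216 + Q{\left(73 \right)}\right)} = \frac{1}{29195 + \left(23216 - \frac{5 \left(1 + 5 \cdot 73\right)}{2 \cdot 73}\right)} = \frac{1}{29195 + \left(23216 - \frac{5}{2} \cdot \frac{1}{73} \left(1 + 365\right)\right)} = \frac{1}{29195 + \left(23216 - \frac{5}{2} \cdot \frac{1}{73} \cdot 366\right)} = \frac{1}{29195 + \left(23216 - \frac{915}{73}\right)} = \frac{1}{29195 + \frac{1693853}{73}} = \frac{1}{\frac{3825088}{73}} = \frac{73}{3825088}$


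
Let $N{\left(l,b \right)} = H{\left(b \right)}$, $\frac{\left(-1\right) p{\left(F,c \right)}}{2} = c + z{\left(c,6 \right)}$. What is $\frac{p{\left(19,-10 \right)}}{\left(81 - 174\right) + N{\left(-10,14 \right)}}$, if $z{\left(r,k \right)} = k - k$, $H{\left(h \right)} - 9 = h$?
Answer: $- \frac{2}{7} \approx -0.28571$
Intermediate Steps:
$H{\left(h \right)} = 9 + h$
$z{\left(r,k \right)} = 0$
$p{\left(F,c \right)} = - 2 c$ ($p{\left(F,c \right)} = - 2 \left(c + 0\right) = - 2 c$)
$N{\left(l,b \right)} = 9 + b$
$\frac{p{\left(19,-10 \right)}}{\left(81 - 174\right) + N{\left(-10,14 \right)}} = \frac{\left(-2\right) \left(-10\right)}{\left(81 - 174\right) + \left(9 + 14\right)} = \frac{20}{-93 + 23} = \frac{20}{-70} = 20 \left(- \frac{1}{70}\right) = - \frac{2}{7}$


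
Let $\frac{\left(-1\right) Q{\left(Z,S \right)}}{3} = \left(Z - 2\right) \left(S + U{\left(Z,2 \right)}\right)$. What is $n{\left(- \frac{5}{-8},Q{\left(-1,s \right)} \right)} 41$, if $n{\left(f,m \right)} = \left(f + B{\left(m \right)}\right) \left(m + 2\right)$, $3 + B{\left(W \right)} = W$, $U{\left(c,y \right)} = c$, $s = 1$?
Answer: $- \frac{779}{4} \approx -194.75$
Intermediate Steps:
$B{\left(W \right)} = -3 + W$
$Q{\left(Z,S \right)} = - 3 \left(-2 + Z\right) \left(S + Z\right)$ ($Q{\left(Z,S \right)} = - 3 \left(Z - 2\right) \left(S + Z\right) = - 3 \left(-2 + Z\right) \left(S + Z\right)$)
$n{\left(f,m \right)} = \left(2 + m\right) \left(-3 + f + m\right)$ ($n{\left(f,m \right)} = \left(f + \left(-3 + m\right)\right) \left(m + 2\right) = \left(-3 + f + m\right) \left(2 + m\right) = \left(2 + m\right) \left(-3 + f + m\right)$)
$n{\left(- \frac{5}{-8},Q{\left(-1,s \right)} \right)} 41 = \left(-6 + \left(- 3 \left(-1\right)^{2} + 6 \cdot 1 + 6 \left(-1\right) - 3 \left(-1\right)\right)^{2} - \left(- 3 \left(-1\right)^{2} + 6 \cdot 1 + 6 \left(-1\right) - 3 \left(-1\right)\right) + 2 \left(- \frac{5}{-8}\right) + - \frac{5}{-8} \left(- 3 \left(-1\right)^{2} + 6 \cdot 1 + 6 \left(-1\right) - 3 \left(-1\right)\right)\right) 41 = \left(-6 + \left(\left(-3\right) 1 + 6 - 6 + 3\right)^{2} - \left(\left(-3\right) 1 + 6 - 6 + 3\right) + 2 \left(\left(-5\right) \left(- \frac{1}{8}\right)\right) + \left(-5\right) \left(- \frac{1}{8}\right) \left(\left(-3\right) 1 + 6 - 6 + 3\right)\right) 41 = \left(-6 + \left(-3 + 6 - 6 + 3\right)^{2} - \left(-3 + 6 - 6 + 3\right) + 2 \cdot \frac{5}{8} + \frac{5 \left(-3 + 6 - 6 + 3\right)}{8}\right) 41 = \left(-6 + 0^{2} - 0 + \frac{5}{4} + \frac{5}{8} \cdot 0\right) 41 = \left(-6 + 0 + 0 + \frac{5}{4} + 0\right) 41 = \left(- \frac{19}{4}\right) 41 = - \frac{779}{4}$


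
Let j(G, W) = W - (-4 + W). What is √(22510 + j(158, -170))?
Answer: √22514 ≈ 150.05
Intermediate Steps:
j(G, W) = 4 (j(G, W) = W - (-4 + W) = W + (4 - W) = 4)
√(22510 + j(158, -170)) = √(22510 + 4) = √22514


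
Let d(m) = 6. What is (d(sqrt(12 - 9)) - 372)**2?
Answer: 133956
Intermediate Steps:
(d(sqrt(12 - 9)) - 372)**2 = (6 - 372)**2 = (-366)**2 = 133956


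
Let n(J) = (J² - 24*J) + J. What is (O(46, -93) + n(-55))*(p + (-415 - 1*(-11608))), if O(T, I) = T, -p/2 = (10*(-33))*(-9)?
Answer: 22777008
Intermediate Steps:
p = -5940 (p = -2*10*(-33)*(-9) = -(-660)*(-9) = -2*2970 = -5940)
n(J) = J² - 23*J
(O(46, -93) + n(-55))*(p + (-415 - 1*(-11608))) = (46 - 55*(-23 - 55))*(-5940 + (-415 - 1*(-11608))) = (46 - 55*(-78))*(-5940 + (-415 + 11608)) = (46 + 4290)*(-5940 + 11193) = 4336*5253 = 22777008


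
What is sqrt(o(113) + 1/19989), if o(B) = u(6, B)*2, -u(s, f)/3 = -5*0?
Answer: sqrt(2221)/6663 ≈ 0.0070730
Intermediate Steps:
u(s, f) = 0 (u(s, f) = -(-15)*0 = -3*0 = 0)
o(B) = 0 (o(B) = 0*2 = 0)
sqrt(o(113) + 1/19989) = sqrt(0 + 1/19989) = sqrt(1/19989) = sqrt(2221)/6663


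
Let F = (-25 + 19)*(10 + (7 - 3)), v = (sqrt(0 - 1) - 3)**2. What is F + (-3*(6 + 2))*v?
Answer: -276 + 144*I ≈ -276.0 + 144.0*I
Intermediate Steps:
v = (-3 + I)**2 (v = (sqrt(-1) - 3)**2 = (I - 3)**2 = (-3 + I)**2 ≈ 8.0 - 6.0*I)
F = -84 (F = -6*(10 + 4) = -6*14 = -84)
F + (-3*(6 + 2))*v = -84 + (-3*(6 + 2))*(3 - I)**2 = -84 + (-3*8)*(3 - I)**2 = -84 - 24*(3 - I)**2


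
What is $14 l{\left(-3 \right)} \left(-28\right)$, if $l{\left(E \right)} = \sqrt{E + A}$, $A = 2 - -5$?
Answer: $-784$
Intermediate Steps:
$A = 7$ ($A = 2 + 5 = 7$)
$l{\left(E \right)} = \sqrt{7 + E}$ ($l{\left(E \right)} = \sqrt{E + 7} = \sqrt{7 + E}$)
$14 l{\left(-3 \right)} \left(-28\right) = 14 \sqrt{7 - 3} \left(-28\right) = 14 \sqrt{4} \left(-28\right) = 14 \cdot 2 \left(-28\right) = 28 \left(-28\right) = -784$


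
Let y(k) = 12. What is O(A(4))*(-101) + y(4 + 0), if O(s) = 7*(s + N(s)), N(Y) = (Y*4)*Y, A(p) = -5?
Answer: -67153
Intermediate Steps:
N(Y) = 4*Y² (N(Y) = (4*Y)*Y = 4*Y²)
O(s) = 7*s + 28*s² (O(s) = 7*(s + 4*s²) = 7*s + 28*s²)
O(A(4))*(-101) + y(4 + 0) = (7*(-5)*(1 + 4*(-5)))*(-101) + 12 = (7*(-5)*(1 - 20))*(-101) + 12 = (7*(-5)*(-19))*(-101) + 12 = 665*(-101) + 12 = -67165 + 12 = -67153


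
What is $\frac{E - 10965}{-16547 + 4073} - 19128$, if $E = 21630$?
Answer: $- \frac{8837531}{462} \approx -19129.0$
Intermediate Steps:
$\frac{E - 10965}{-16547 + 4073} - 19128 = \frac{21630 - 10965}{-16547 + 4073} - 19128 = \frac{10665}{-12474} - 19128 = 10665 \left(- \frac{1}{12474}\right) - 19128 = - \frac{395}{462} - 19128 = - \frac{8837531}{462}$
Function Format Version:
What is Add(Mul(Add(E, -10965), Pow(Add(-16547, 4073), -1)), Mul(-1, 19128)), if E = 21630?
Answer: Rational(-8837531, 462) ≈ -19129.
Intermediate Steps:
Add(Mul(Add(E, -10965), Pow(Add(-16547, 4073), -1)), Mul(-1, 19128)) = Add(Mul(Add(21630, -10965), Pow(Add(-16547, 4073), -1)), Mul(-1, 19128)) = Add(Mul(10665, Pow(-12474, -1)), -19128) = Add(Mul(10665, Rational(-1, 12474)), -19128) = Add(Rational(-395, 462), -19128) = Rational(-8837531, 462)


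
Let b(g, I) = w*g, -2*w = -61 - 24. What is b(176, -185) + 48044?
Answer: 55524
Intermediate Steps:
w = 85/2 (w = -(-61 - 24)/2 = -½*(-85) = 85/2 ≈ 42.500)
b(g, I) = 85*g/2
b(176, -185) + 48044 = (85/2)*176 + 48044 = 7480 + 48044 = 55524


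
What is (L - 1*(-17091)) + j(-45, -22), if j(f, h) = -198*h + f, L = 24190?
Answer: 45592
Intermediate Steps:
j(f, h) = f - 198*h
(L - 1*(-17091)) + j(-45, -22) = (24190 - 1*(-17091)) + (-45 - 198*(-22)) = (24190 + 17091) + (-45 + 4356) = 41281 + 4311 = 45592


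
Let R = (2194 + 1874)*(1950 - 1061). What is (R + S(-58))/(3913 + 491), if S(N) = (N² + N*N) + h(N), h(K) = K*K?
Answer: 302212/367 ≈ 823.47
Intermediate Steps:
R = 3616452 (R = 4068*889 = 3616452)
h(K) = K²
S(N) = 3*N² (S(N) = (N² + N*N) + N² = (N² + N²) + N² = 2*N² + N² = 3*N²)
(R + S(-58))/(3913 + 491) = (3616452 + 3*(-58)²)/(3913 + 491) = (3616452 + 3*3364)/4404 = (3616452 + 10092)*(1/4404) = 3626544*(1/4404) = 302212/367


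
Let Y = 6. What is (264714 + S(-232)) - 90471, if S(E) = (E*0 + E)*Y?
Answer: 172851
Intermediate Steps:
S(E) = 6*E (S(E) = (E*0 + E)*6 = (0 + E)*6 = E*6 = 6*E)
(264714 + S(-232)) - 90471 = (264714 + 6*(-232)) - 90471 = (264714 - 1392) - 90471 = 263322 - 90471 = 172851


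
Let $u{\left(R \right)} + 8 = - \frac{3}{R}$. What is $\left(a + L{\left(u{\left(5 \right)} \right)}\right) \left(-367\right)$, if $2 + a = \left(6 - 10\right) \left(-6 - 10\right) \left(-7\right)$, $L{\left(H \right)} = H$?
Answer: $\frac{841531}{5} \approx 1.6831 \cdot 10^{5}$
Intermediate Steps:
$u{\left(R \right)} = -8 - \frac{3}{R}$
$a = -450$ ($a = -2 + \left(6 - 10\right) \left(-6 - 10\right) \left(-7\right) = -2 + \left(-4\right) \left(-16\right) \left(-7\right) = -2 + 64 \left(-7\right) = -2 - 448 = -450$)
$\left(a + L{\left(u{\left(5 \right)} \right)}\right) \left(-367\right) = \left(-450 - \left(8 + \frac{3}{5}\right)\right) \left(-367\right) = \left(-450 - \frac{43}{5}\right) \left(-367\right) = \left(- \frac{2293}{5}\right) \left(-367\right) = \frac{841531}{5}$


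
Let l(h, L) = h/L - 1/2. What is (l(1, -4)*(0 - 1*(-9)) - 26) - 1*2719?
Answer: -11007/4 ≈ -2751.8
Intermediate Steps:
l(h, L) = -1/2 + h/L (l(h, L) = h/L - 1*1/2 = h/L - 1/2 = -1/2 + h/L)
(l(1, -4)*(0 - 1*(-9)) - 26) - 1*2719 = (((1 - 1/2*(-4))/(-4))*(0 - 1*(-9)) - 26) - 1*2719 = ((-(1 + 2)/4)*(0 + 9) - 26) - 2719 = (-1/4*3*9 - 26) - 2719 = (-3/4*9 - 26) - 2719 = (-27/4 - 26) - 2719 = -131/4 - 2719 = -11007/4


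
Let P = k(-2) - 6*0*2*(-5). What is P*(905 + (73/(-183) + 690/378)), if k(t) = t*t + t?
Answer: 6966794/3843 ≈ 1812.9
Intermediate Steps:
k(t) = t + t**2 (k(t) = t**2 + t = t + t**2)
P = 2 (P = -2*(1 - 2) - 6*0*2*(-5) = -2*(-1) - 0*(-5) = 2 - 6*0 = 2 + 0 = 2)
P*(905 + (73/(-183) + 690/378)) = 2*(905 + (73/(-183) + 690/378)) = 2*(905 + (73*(-1/183) + 690*(1/378))) = 2*(905 + (-73/183 + 115/63)) = 2*(905 + 5482/3843) = 2*(3483397/3843) = 6966794/3843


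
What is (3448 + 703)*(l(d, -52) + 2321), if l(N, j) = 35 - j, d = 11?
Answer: 9995608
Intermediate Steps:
(3448 + 703)*(l(d, -52) + 2321) = (3448 + 703)*((35 - 1*(-52)) + 2321) = 4151*((35 + 52) + 2321) = 4151*(87 + 2321) = 4151*2408 = 9995608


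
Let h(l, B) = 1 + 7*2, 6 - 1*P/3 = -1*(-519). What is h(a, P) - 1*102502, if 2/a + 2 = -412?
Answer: -102487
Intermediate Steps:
a = -1/207 (a = 2/(-2 - 412) = 2/(-414) = 2*(-1/414) = -1/207 ≈ -0.0048309)
P = -1539 (P = 18 - (-3)*(-519) = 18 - 3*519 = 18 - 1557 = -1539)
h(l, B) = 15 (h(l, B) = 1 + 14 = 15)
h(a, P) - 1*102502 = 15 - 1*102502 = 15 - 102502 = -102487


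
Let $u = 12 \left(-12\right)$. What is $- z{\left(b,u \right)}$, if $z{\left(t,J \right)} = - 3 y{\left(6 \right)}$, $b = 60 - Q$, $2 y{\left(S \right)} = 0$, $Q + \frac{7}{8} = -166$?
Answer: $0$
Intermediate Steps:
$Q = - \frac{1335}{8}$ ($Q = - \frac{7}{8} - 166 = - \frac{1335}{8} \approx -166.88$)
$y{\left(S \right)} = 0$ ($y{\left(S \right)} = \frac{1}{2} \cdot 0 = 0$)
$b = \frac{1815}{8}$ ($b = 60 - - \frac{1335}{8} = 60 + \frac{1335}{8} = \frac{1815}{8} \approx 226.88$)
$u = -144$
$z{\left(t,J \right)} = 0$ ($z{\left(t,J \right)} = \left(-3\right) 0 = 0$)
$- z{\left(b,u \right)} = \left(-1\right) 0 = 0$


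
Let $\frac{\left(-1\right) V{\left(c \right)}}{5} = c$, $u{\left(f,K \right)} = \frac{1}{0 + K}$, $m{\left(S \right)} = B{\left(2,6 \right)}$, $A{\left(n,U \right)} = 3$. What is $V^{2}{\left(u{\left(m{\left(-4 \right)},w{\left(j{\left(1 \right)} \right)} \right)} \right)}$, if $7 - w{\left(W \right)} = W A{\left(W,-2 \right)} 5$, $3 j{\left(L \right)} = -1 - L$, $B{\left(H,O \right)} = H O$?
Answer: $\frac{25}{289} \approx 0.086505$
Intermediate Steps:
$j{\left(L \right)} = - \frac{1}{3} - \frac{L}{3}$ ($j{\left(L \right)} = \frac{-1 - L}{3} = - \frac{1}{3} - \frac{L}{3}$)
$m{\left(S \right)} = 12$ ($m{\left(S \right)} = 2 \cdot 6 = 12$)
$w{\left(W \right)} = 7 - 15 W$ ($w{\left(W \right)} = 7 - W 3 \cdot 5 = 7 - 3 W 5 = 7 - 15 W$)
$u{\left(f,K \right)} = \frac{1}{K}$
$V{\left(c \right)} = - 5 c$
$V^{2}{\left(u{\left(m{\left(-4 \right)},w{\left(j{\left(1 \right)} \right)} \right)} \right)} = \left(- \frac{5}{7 - 15 \left(- \frac{1}{3} - \frac{1}{3}\right)}\right)^{2} = \left(- \frac{5}{7 - -10}\right)^{2} = \left(- \frac{5}{7 + 10}\right)^{2} = \left(- \frac{5}{17}\right)^{2} = \frac{25}{289}$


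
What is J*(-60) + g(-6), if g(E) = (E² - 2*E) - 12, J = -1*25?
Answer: 1536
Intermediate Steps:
J = -25
g(E) = -12 + E² - 2*E
J*(-60) + g(-6) = -25*(-60) + (-12 + (-6)² - 2*(-6)) = 1500 + (-12 + 36 + 12) = 1500 + 36 = 1536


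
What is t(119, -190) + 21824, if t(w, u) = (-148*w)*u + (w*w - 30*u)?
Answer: 3387965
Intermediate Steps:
t(w, u) = w**2 - 30*u - 148*u*w (t(w, u) = -148*u*w + (w**2 - 30*u) = w**2 - 30*u - 148*u*w)
t(119, -190) + 21824 = (119**2 - 30*(-190) - 148*(-190)*119) + 21824 = (14161 + 5700 + 3346280) + 21824 = 3366141 + 21824 = 3387965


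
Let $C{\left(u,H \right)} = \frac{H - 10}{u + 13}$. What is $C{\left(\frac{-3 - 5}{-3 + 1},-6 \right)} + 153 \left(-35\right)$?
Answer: $- \frac{91051}{17} \approx -5355.9$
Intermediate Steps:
$C{\left(u,H \right)} = \frac{-10 + H}{13 + u}$
$C{\left(\frac{-3 - 5}{-3 + 1},-6 \right)} + 153 \left(-35\right) = \frac{-10 - 6}{13 + \frac{-3 - 5}{-3 + 1}} + 153 \left(-35\right) = \frac{1}{13 - \frac{8}{-2}} \left(-16\right) - 5355 = \frac{1}{13 - -4} \left(-16\right) - 5355 = \frac{1}{13 + 4} \left(-16\right) - 5355 = \frac{1}{17} \left(-16\right) - 5355 = - \frac{16}{17} - 5355 = - \frac{91051}{17}$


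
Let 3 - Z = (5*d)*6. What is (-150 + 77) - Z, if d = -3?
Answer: -166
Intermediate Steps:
Z = 93 (Z = 3 - 5*(-3)*6 = 3 - (-15)*6 = 3 - 1*(-90) = 3 + 90 = 93)
(-150 + 77) - Z = (-150 + 77) - 1*93 = -73 - 93 = -166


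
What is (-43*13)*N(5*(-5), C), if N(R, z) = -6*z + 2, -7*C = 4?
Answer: -21242/7 ≈ -3034.6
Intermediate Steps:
C = -4/7 (C = -⅐*4 = -4/7 ≈ -0.57143)
N(R, z) = 2 - 6*z
(-43*13)*N(5*(-5), C) = (-43*13)*(2 - 6*(-4/7)) = -559*(2 + 24/7) = -559*38/7 = -21242/7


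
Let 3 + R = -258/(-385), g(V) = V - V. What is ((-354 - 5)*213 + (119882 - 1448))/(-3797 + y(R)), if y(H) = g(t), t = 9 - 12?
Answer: -41967/3797 ≈ -11.053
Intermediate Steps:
t = -3
g(V) = 0
R = -897/385 (R = -3 - 258/(-385) = -3 - 258*(-1/385) = -3 + 258/385 = -897/385 ≈ -2.3299)
y(H) = 0
((-354 - 5)*213 + (119882 - 1448))/(-3797 + y(R)) = ((-354 - 5)*213 + (119882 - 1448))/(-3797 + 0) = (-359*213 + 118434)/(-3797) = (-76467 + 118434)*(-1/3797) = 41967*(-1/3797) = -41967/3797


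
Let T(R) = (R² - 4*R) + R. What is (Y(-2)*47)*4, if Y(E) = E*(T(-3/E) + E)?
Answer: 1598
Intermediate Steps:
T(R) = R² - 3*R
Y(E) = E*(E - 3*(-3 - 3/E)/E) (Y(E) = E*((-3/E)*(-3 - 3/E) + E) = E*(-3*(-3 - 3/E)/E + E) = E*(E - 3*(-3 - 3/E)/E))
(Y(-2)*47)*4 = ((9 + (-2)² + 9/(-2))*47)*4 = ((9 + 4 + 9*(-½))*47)*4 = ((9 + 4 - 9/2)*47)*4 = ((17/2)*47)*4 = (799/2)*4 = 1598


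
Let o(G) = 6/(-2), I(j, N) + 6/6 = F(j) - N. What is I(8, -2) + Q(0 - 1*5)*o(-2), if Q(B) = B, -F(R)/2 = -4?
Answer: 24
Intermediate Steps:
F(R) = 8 (F(R) = -2*(-4) = 8)
I(j, N) = 7 - N (I(j, N) = -1 + (8 - N) = 7 - N)
o(G) = -3 (o(G) = 6*(-½) = -3)
I(8, -2) + Q(0 - 1*5)*o(-2) = (7 - 1*(-2)) + (0 - 1*5)*(-3) = (7 + 2) + (0 - 5)*(-3) = 9 - 5*(-3) = 9 + 15 = 24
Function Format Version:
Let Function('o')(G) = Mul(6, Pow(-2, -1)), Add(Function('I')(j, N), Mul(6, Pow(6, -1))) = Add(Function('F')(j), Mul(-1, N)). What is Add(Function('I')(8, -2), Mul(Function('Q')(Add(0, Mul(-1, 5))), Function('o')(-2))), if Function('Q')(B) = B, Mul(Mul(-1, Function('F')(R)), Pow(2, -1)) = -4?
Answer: 24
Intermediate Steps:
Function('F')(R) = 8 (Function('F')(R) = Mul(-2, -4) = 8)
Function('I')(j, N) = Add(7, Mul(-1, N)) (Function('I')(j, N) = Add(-1, Add(8, Mul(-1, N))) = Add(7, Mul(-1, N)))
Function('o')(G) = -3 (Function('o')(G) = Mul(6, Rational(-1, 2)) = -3)
Add(Function('I')(8, -2), Mul(Function('Q')(Add(0, Mul(-1, 5))), Function('o')(-2))) = Add(Add(7, Mul(-1, -2)), Mul(Add(0, Mul(-1, 5)), -3)) = Add(Add(7, 2), Mul(Add(0, -5), -3)) = Add(9, Mul(-5, -3)) = Add(9, 15) = 24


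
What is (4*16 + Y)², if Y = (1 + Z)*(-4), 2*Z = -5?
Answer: 4900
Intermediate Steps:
Z = -5/2 (Z = (½)*(-5) = -5/2 ≈ -2.5000)
Y = 6 (Y = (1 - 5/2)*(-4) = -3/2*(-4) = 6)
(4*16 + Y)² = (4*16 + 6)² = (64 + 6)² = 70² = 4900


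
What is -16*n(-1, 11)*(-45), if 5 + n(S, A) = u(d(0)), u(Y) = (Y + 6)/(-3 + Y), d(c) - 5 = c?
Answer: 360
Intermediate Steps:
d(c) = 5 + c
u(Y) = (6 + Y)/(-3 + Y)
n(S, A) = 1/2 (n(S, A) = -5 + (6 + (5 + 0))/(-3 + (5 + 0)) = -5 + (6 + 5)/(-3 + 5) = -5 + 11/2 = 1/2)
-16*n(-1, 11)*(-45) = -16*1/2*(-45) = -8*(-45) = 360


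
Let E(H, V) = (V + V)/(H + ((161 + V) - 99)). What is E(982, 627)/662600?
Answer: 209/184534100 ≈ 1.1326e-6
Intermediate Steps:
E(H, V) = 2*V/(62 + H + V) (E(H, V) = (2*V)/(H + (62 + V)) = (2*V)/(62 + H + V) = 2*V/(62 + H + V))
E(982, 627)/662600 = (2*627/(62 + 982 + 627))/662600 = (2*627/1671)*(1/662600) = (2*627*(1/1671))*(1/662600) = (418/557)*(1/662600) = 209/184534100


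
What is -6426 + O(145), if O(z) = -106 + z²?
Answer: 14493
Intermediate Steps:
-6426 + O(145) = -6426 + (-106 + 145²) = -6426 + (-106 + 21025) = -6426 + 20919 = 14493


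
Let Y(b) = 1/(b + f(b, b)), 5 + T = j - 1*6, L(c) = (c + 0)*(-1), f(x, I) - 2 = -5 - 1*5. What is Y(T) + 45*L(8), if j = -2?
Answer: -7561/21 ≈ -360.05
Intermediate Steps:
f(x, I) = -8 (f(x, I) = 2 + (-5 - 1*5) = 2 + (-5 - 5) = 2 - 10 = -8)
L(c) = -c (L(c) = c*(-1) = -c)
T = -13 (T = -5 + (-2 - 1*6) = -5 + (-2 - 6) = -5 - 8 = -13)
Y(b) = 1/(-8 + b) (Y(b) = 1/(b - 8) = 1/(-8 + b))
Y(T) + 45*L(8) = 1/(-8 - 13) + 45*(-1*8) = 1/(-21) + 45*(-8) = -1/21 - 360 = -7561/21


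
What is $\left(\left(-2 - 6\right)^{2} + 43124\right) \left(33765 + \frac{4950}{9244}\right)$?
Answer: $\frac{3370052602170}{2311} \approx 1.4583 \cdot 10^{9}$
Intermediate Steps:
$\left(\left(-2 - 6\right)^{2} + 43124\right) \left(33765 + \frac{4950}{9244}\right) = \left(\left(-8\right)^{2} + 43124\right) \left(33765 + 4950 \cdot \frac{1}{9244}\right) = \left(64 + 43124\right) \left(33765 + \frac{2475}{4622}\right) = 43188 \cdot \frac{156064305}{4622} = \frac{3370052602170}{2311}$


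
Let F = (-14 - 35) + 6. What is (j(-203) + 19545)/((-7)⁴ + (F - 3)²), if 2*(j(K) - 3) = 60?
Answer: 19578/4517 ≈ 4.3343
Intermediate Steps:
F = -43 (F = -49 + 6 = -43)
j(K) = 33 (j(K) = 3 + (½)*60 = 3 + 30 = 33)
(j(-203) + 19545)/((-7)⁴ + (F - 3)²) = (33 + 19545)/((-7)⁴ + (-43 - 3)²) = 19578/(2401 + (-46)²) = 19578/(2401 + 2116) = 19578/4517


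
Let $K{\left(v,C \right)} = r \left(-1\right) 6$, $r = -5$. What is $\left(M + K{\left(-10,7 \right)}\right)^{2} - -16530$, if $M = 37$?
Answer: $21019$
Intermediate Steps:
$K{\left(v,C \right)} = 30$ ($K{\left(v,C \right)} = \left(-5\right) \left(-1\right) 6 = 5 \cdot 6 = 30$)
$\left(M + K{\left(-10,7 \right)}\right)^{2} - -16530 = \left(37 + 30\right)^{2} - -16530 = 67^{2} + 16530 = 4489 + 16530 = 21019$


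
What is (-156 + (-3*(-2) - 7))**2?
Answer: 24649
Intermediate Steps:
(-156 + (-3*(-2) - 7))**2 = (-156 + (6 - 7))**2 = (-156 - 1)**2 = (-157)**2 = 24649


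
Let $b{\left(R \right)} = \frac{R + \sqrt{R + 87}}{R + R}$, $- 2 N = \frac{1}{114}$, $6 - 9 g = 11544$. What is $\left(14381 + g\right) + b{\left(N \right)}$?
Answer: $\frac{26199}{2} - \sqrt{1130595} \approx 12036.0$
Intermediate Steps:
$g = -1282$ ($g = \frac{2}{3} - \frac{3848}{3} = -1282$)
$N = - \frac{1}{228}$ ($N = - \frac{1}{2 \cdot 114} = \left(- \frac{1}{2}\right) \frac{1}{114} = - \frac{1}{228} \approx -0.004386$)
$b{\left(R \right)} = \frac{R + \sqrt{87 + R}}{2 R}$
$\left(14381 + g\right) + b{\left(N \right)} = \left(14381 - 1282\right) + \frac{- \frac{1}{228} + \sqrt{87 - \frac{1}{228}}}{2 \left(- \frac{1}{228}\right)} = 13099 + \frac{1}{2} \left(-228\right) \left(- \frac{1}{228} + \sqrt{\frac{19835}{228}}\right) = 13099 + \frac{1}{2} \left(-228\right) \left(- \frac{1}{228} + \frac{\sqrt{1130595}}{114}\right) = 13099 + \left(\frac{1}{2} - \sqrt{1130595}\right) = \frac{26199}{2} - \sqrt{1130595}$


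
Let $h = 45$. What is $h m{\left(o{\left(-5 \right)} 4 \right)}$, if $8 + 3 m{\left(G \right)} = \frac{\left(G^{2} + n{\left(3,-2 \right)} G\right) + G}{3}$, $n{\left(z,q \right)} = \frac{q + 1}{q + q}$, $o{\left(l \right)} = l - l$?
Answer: $-120$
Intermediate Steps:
$o{\left(l \right)} = 0$
$n{\left(z,q \right)} = \frac{1 + q}{2 q}$
$m{\left(G \right)} = - \frac{8}{3} + \frac{G^{2}}{9} + \frac{5 G}{36}$ ($m{\left(G \right)} = - \frac{8}{3} + \frac{\left(\left(G^{2} + \frac{1 - 2}{2 \left(-2\right)} G\right) + G\right) \frac{1}{3}}{3} = - \frac{8}{3} + \frac{\left(\left(G^{2} + \frac{1}{2} \left(- \frac{1}{2}\right) \left(-1\right) G\right) + G\right) \frac{1}{3}}{3} = - \frac{8}{3} + \frac{\left(\left(G^{2} + \frac{G}{4}\right) + G\right) \frac{1}{3}}{3} = - \frac{8}{3} + \frac{\left(G^{2} + \frac{5 G}{4}\right) \frac{1}{3}}{3} = - \frac{8}{3} + \frac{\frac{G^{2}}{3} + \frac{5 G}{12}}{3} = - \frac{8}{3} + \left(\frac{G^{2}}{9} + \frac{5 G}{36}\right) = - \frac{8}{3} + \frac{G^{2}}{9} + \frac{5 G}{36}$)
$h m{\left(o{\left(-5 \right)} 4 \right)} = 45 \left(- \frac{8}{3} + \frac{\left(0 \cdot 4\right)^{2}}{9} + \frac{5 \cdot 0 \cdot 4}{36}\right) = 45 \left(- \frac{8}{3} + \frac{0^{2}}{9} + \frac{5}{36} \cdot 0\right) = 45 \left(- \frac{8}{3} + \frac{1}{9} \cdot 0 + 0\right) = 45 \left(- \frac{8}{3} + 0 + 0\right) = 45 \left(- \frac{8}{3}\right) = -120$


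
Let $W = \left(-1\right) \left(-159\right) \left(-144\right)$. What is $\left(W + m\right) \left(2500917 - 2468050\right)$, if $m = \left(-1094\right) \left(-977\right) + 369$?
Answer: $34389103637$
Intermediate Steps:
$m = 1069207$ ($m = 1068838 + 369 = 1069207$)
$W = -22896$ ($W = 159 \left(-144\right) = -22896$)
$\left(W + m\right) \left(2500917 - 2468050\right) = \left(-22896 + 1069207\right) \left(2500917 - 2468050\right) = 1046311 \cdot 32867 = 34389103637$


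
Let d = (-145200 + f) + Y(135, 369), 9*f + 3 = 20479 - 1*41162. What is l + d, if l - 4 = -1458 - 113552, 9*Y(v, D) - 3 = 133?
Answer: -787468/3 ≈ -2.6249e+5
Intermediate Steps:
Y(v, D) = 136/9 (Y(v, D) = 1/3 + (1/9)*133 = 1/3 + 133/9 = 136/9)
f = -20686/9 (f = -1/3 + (20479 - 1*41162)/9 = -1/3 + (20479 - 41162)/9 = -1/3 + (1/9)*(-20683) = -1/3 - 20683/9 = -20686/9 ≈ -2298.4)
l = -115006 (l = 4 + (-1458 - 113552) = 4 - 115010 = -115006)
d = -442450/3 (d = (-145200 - 20686/9) + 136/9 = -1327486/9 + 136/9 = -442450/3 ≈ -1.4748e+5)
l + d = -115006 - 442450/3 = -787468/3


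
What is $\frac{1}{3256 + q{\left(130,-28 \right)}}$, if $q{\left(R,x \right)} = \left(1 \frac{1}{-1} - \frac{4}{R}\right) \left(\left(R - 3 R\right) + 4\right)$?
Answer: $\frac{65}{228792} \approx 0.0002841$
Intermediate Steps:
$q{\left(R,x \right)} = \left(-1 - \frac{4}{R}\right) \left(4 - 2 R\right)$ ($q{\left(R,x \right)} = \left(1 \left(-1\right) - \frac{4}{R}\right) \left(- 2 R + 4\right) = \left(-1 - \frac{4}{R}\right) \left(4 - 2 R\right)$)
$\frac{1}{3256 + q{\left(130,-28 \right)}} = \frac{1}{3256 + \left(4 - \frac{16}{130} + 2 \cdot 130\right)} = \frac{1}{3256 + \left(4 - \frac{8}{65} + 260\right)} = \frac{1}{3256 + \frac{17152}{65}} = \frac{1}{\frac{228792}{65}} = \frac{65}{228792}$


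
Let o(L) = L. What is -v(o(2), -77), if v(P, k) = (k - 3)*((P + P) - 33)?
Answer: -2320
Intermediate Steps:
v(P, k) = (-33 + 2*P)*(-3 + k) (v(P, k) = (-3 + k)*(2*P - 33) = (-3 + k)*(-33 + 2*P) = (-33 + 2*P)*(-3 + k))
-v(o(2), -77) = -(99 - 33*(-77) - 6*2 + 2*2*(-77)) = -(99 + 2541 - 12 - 308) = -1*2320 = -2320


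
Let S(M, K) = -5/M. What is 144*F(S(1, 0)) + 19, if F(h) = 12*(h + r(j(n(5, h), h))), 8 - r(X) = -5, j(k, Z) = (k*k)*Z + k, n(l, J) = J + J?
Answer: 13843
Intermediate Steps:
n(l, J) = 2*J
j(k, Z) = k + Z*k**2 (j(k, Z) = k**2*Z + k = Z*k**2 + k = k + Z*k**2)
r(X) = 13 (r(X) = 8 - 1*(-5) = 8 + 5 = 13)
F(h) = 156 + 12*h (F(h) = 12*(h + 13) = 12*(13 + h) = 156 + 12*h)
144*F(S(1, 0)) + 19 = 144*(156 + 12*(-5/1)) + 19 = 144*(156 + 12*(-5*1)) + 19 = 144*(156 + 12*(-5)) + 19 = 144*(156 - 60) + 19 = 144*96 + 19 = 13824 + 19 = 13843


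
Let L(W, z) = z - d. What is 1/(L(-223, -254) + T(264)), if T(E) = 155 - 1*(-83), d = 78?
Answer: -1/94 ≈ -0.010638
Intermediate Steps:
T(E) = 238 (T(E) = 155 + 83 = 238)
L(W, z) = -78 + z (L(W, z) = z - 1*78 = z - 78 = -78 + z)
1/(L(-223, -254) + T(264)) = 1/((-78 - 254) + 238) = 1/(-332 + 238) = 1/(-94) = -1/94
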